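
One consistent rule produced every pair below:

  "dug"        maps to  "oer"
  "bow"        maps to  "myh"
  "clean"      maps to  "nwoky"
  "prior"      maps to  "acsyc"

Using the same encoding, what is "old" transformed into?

The shift depends on letter class: consonant d→o is +11, but vowel u→e is +10. The rule splits by letter class: vowels +10, consonants +11.
Applying it to old: o(vowel)+10=y, l(cons)+11=w, d(cons)+11=o.

ywo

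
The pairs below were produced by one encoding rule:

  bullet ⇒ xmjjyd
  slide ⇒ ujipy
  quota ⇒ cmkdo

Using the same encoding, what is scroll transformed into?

uglkjj

Each letter's alphabet position (a=0..z=25) is mapped through 9·x+14 mod 26 — an affine cipher.
For scroll: s(18)→9·18+14≡20=u; c(2)→9·2+14≡6=g; r(17)→9·17+14≡11=l; o(14)→9·14+14≡10=k; l(11)→9·11+14≡9=j; l(11)→9·11+14≡9=j (all mod 26).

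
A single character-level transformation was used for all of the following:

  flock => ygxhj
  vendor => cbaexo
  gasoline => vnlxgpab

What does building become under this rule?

f(5)→y(24) and l(11)→g(6) fit y≡23x+13 (mod 26); the inverse of 23 mod 26 is 17. This is an affine cipher: with a=0,…,z=25, each position x becomes (23x+13) mod 26.
For building: b(1)→23·1+13≡10=k; u(20)→23·20+13≡5=f; i(8)→23·8+13≡15=p; l(11)→23·11+13≡6=g; d(3)→23·3+13≡4=e; i(8)→23·8+13≡15=p; n(13)→23·13+13≡0=a; g(6)→23·6+13≡21=v (all mod 26).

kfpgepav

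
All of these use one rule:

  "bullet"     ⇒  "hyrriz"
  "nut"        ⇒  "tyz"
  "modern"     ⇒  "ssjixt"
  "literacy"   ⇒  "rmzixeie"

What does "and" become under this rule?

etj

The shift depends on letter class: consonant b→h is +6, but vowel u→y is +4. The rule splits by letter class: vowels +4, consonants +6.
Applying it to and: a(vowel)+4=e, n(cons)+6=t, d(cons)+6=j.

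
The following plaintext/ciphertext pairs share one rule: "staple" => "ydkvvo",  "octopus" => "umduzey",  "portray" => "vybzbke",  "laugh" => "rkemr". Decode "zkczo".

taste

Shifts by position in staple: pos 0: s→y (+6), pos 1: t→d (+10), pos 2: a→k (+10), pos 3: p→v (+6), pos 4: l→v (+10), pos 5: e→o (+10) — repeating every 3. A repeating key of period 3 is used — shifts +6, +10, +10 over and over.
Undoing it on zkczo: z−6=t, k−10=a, c−10=s, z−6=t, o−10=e.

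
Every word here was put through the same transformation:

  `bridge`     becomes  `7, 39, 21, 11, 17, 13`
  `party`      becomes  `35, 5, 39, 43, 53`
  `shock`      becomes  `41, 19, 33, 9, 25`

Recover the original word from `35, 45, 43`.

b(#2)→7 and r(#18)→39: differences scale by 2, so n = 2·pos + 3. Each letter becomes 2×(its alphabet position, a=1..z=26) + 3.
Decoding 35, 45, 43: 35→(35−3)÷2=16=p, 45→(45−3)÷2=21=u, 43→(43−3)÷2=20=t.

put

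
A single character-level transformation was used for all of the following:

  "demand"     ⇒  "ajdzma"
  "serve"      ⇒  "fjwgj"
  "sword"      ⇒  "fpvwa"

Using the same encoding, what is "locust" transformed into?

uvrxfo

d(3)→a(0) and e(4)→j(9) fit y≡9x+25 (mod 26); the inverse of 9 mod 26 is 3. Each letter's alphabet position (a=0..z=25) is mapped through 9·x+25 mod 26 — an affine cipher.
For locust: l(11)→9·11+25≡20=u; o(14)→9·14+25≡21=v; c(2)→9·2+25≡17=r; u(20)→9·20+25≡23=x; s(18)→9·18+25≡5=f; t(19)→9·19+25≡14=o (all mod 26).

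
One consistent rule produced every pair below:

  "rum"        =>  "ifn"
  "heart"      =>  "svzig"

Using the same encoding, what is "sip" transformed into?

hrk

Each pair mirrors across the alphabet (r↔i, u↔f, m↔n): positions sum to 25. This is the alphabet-reversal cipher (Atbash): a becomes z, b becomes y, etc.
For sip: s↔h, i↔r, p↔k.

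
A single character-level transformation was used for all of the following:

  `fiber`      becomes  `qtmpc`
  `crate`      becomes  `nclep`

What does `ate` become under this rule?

Compare letters: f→q is +11, i→t is +11, b→m is +11 — a constant shift. This is a Caesar cipher with shift 11.
On ate: a+11=l, t+11=e, e+11=p.

lep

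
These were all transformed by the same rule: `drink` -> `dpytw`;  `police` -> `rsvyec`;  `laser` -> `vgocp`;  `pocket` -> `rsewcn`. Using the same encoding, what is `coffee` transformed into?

esbbcc

d(3)→d(3) and r(17)→p(15) fit y≡25x+6 (mod 26); the inverse of 25 mod 26 is 25. This is an affine cipher: with a=0,…,z=25, each position x becomes (25x+6) mod 26.
Applying it to coffee: c(2)→25·2+6≡4=e; o(14)→25·14+6≡18=s; f(5)→25·5+6≡1=b; f(5)→25·5+6≡1=b; e(4)→25·4+6≡2=c; e(4)→25·4+6≡2=c (all mod 26).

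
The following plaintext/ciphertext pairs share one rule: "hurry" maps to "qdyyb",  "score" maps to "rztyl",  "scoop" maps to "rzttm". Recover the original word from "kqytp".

throw

h(7)→q(16) and u(20)→d(3) fit y≡19x+13 (mod 26); the inverse of 19 mod 26 is 11. Each letter's alphabet position (a=0..z=25) is mapped through 19·x+13 mod 26 — an affine cipher.
Decoding kqytp: k(10)→11·(10−13)≡19=t; q(16)→11·(16−13)≡7=h; y(24)→11·(24−13)≡17=r; t(19)→11·(19−13)≡14=o; p(15)→11·(15−13)≡22=w (all mod 26).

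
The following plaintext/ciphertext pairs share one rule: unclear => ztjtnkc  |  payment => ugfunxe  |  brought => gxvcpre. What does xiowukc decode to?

In unclear: u→z is +5, n→t is +6, c→j is +7, l→t is +8 — the shift increases by 1 each position. The shift increases by 1 at each position, starting from +5: 5, 6, 7, ….
Decoding xiowukc: x−5=s, i−6=c, o−7=h, w−8=o, u−9=l, k−10=a, c−11=r.

scholar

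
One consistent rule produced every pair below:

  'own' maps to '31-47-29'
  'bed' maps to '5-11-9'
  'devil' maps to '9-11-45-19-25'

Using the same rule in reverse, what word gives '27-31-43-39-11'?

o(#15)→31 and w(#23)→47: differences scale by 2, so n = 2·pos + 1. The formula is n = 2×(alphabet index, a=1) + 1.
Reversing it on 27-31-43-39-11: 27→(27−1)÷2=13=m, 31→(31−1)÷2=15=o, 43→(43−1)÷2=21=u, 39→(39−1)÷2=19=s, 11→(11−1)÷2=5=e.

mouse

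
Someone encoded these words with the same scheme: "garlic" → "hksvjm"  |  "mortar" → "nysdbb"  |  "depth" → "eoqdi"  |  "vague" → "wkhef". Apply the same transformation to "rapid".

skqse

Shifts by position in garlic: pos 0: g→h (+1), pos 1: a→k (+10), pos 2: r→s (+1), pos 3: l→v (+10) — repeating every 2. A repeating key of period 2 is used — shifts +1, +10 over and over.
For rapid: r+1=s, a+10=k, p+1=q, i+10=s, d+1=e.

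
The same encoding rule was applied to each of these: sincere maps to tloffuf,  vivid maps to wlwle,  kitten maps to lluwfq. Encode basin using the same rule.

cdtlo

The shifts repeat in a cycle of length 2: positions 0,1,… shift by +1, +3, then the pattern repeats.
For basin: b+1=c, a+3=d, s+1=t, i+3=l, n+1=o.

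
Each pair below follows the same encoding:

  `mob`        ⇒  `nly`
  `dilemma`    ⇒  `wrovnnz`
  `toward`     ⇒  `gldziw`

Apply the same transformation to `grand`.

tizmw

Letters are reflected about the middle of the alphabet (position → 25−position): Atbash.
Applying it to grand: g↔t, r↔i, a↔z, n↔m, d↔w.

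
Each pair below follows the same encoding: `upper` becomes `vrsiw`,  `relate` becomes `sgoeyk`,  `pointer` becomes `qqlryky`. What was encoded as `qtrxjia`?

In upper: u→v is +1, p→r is +2, p→s is +3, e→i is +4 — the shift increases by 1 each position. Each letter shifts forward by (position + 1), i.e. 1, 2, 3, … — the shift grows by one for each successive letter.
Decoding qtrxjia: q−1=p, t−2=r, r−3=o, x−4=t, j−5=e, i−6=c, a−7=t.

protect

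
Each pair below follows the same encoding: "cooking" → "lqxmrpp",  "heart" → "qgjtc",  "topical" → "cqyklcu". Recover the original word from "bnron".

Shifts by position in cooking: pos 0: c→l (+9), pos 1: o→q (+2), pos 2: o→x (+9), pos 3: k→m (+2) — repeating every 2. It's a Vigenère-style cipher with numeric key [9,2]: position i shifts by key[i mod 2].
Undoing it on bnron: b−9=s, n−2=l, r−9=i, o−2=m, n−9=e.

slime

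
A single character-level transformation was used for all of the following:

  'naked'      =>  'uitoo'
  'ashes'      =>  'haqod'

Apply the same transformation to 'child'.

jprvo

Letter i (0-indexed) is shifted by i+7, so successive shifts are 7, 8, 9, ….
For child: c+7=j, h+8=p, i+9=r, l+10=v, d+11=o.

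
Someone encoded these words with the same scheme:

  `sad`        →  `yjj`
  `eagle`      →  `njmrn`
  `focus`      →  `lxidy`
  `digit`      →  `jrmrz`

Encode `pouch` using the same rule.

vxdin

The shift depends on letter class: consonant s→y is +6, but vowel a→j is +9. Vowels shift forward by 9 and consonants shift forward by 6.
Applying it to pouch: p(cons)+6=v, o(vowel)+9=x, u(vowel)+9=d, c(cons)+6=i, h(cons)+6=n.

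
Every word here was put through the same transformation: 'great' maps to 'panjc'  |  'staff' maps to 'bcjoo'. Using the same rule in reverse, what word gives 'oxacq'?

forth

Every letter moves 9 places later in the alphabet, wrapping around z→a.
Reversing it on oxacq: o−9=f, x−9=o, a−9=r, c−9=t, q−9=h.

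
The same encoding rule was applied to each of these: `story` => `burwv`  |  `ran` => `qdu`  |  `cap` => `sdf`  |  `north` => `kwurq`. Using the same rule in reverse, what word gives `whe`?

Two steps: reverse the string, then apply a Caesar shift of +3.
Undoing it on whe: shift back: w−3=t, h−3=e, e−3=b → teb; then reverse → bet.

bet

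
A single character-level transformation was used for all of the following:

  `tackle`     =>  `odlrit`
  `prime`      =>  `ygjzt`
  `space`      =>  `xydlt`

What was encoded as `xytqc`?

spend

t(19)→o(14) and a(0)→d(3) fit y≡17x+3 (mod 26); the inverse of 17 mod 26 is 23. This is an affine cipher: with a=0,…,z=25, each position x becomes (17x+3) mod 26.
Undoing it on xytqc: x(23)→23·(23−3)≡18=s; y(24)→23·(24−3)≡15=p; t(19)→23·(19−3)≡4=e; q(16)→23·(16−3)≡13=n; c(2)→23·(2−3)≡3=d (all mod 26).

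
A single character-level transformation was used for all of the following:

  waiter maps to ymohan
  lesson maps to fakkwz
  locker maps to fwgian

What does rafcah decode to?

helmet

w(22)→y(24) and a(0)→m(12) fit y≡23x+12 (mod 26); the inverse of 23 mod 26 is 17. This is an affine cipher: with a=0,…,z=25, each position x becomes (23x+12) mod 26.
Reversing it on rafcah: r(17)→17·(17−12)≡7=h; a(0)→17·(0−12)≡4=e; f(5)→17·(5−12)≡11=l; c(2)→17·(2−12)≡12=m; a(0)→17·(0−12)≡4=e; h(7)→17·(7−12)≡19=t (all mod 26).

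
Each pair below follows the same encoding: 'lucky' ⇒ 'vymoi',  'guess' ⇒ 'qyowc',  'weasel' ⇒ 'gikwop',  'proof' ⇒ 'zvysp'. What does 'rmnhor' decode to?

The shifts repeat in a cycle of length 2: positions 0,1,… shift by +10, +4, then the pattern repeats.
Undoing it on rmnhor: r−10=h, m−4=i, n−10=d, h−4=d, o−10=e, r−4=n.

hidden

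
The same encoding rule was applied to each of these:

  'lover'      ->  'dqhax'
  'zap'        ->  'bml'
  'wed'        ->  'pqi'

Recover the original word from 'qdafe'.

store

The output letters match the input read backwards, each shifted +12: lover reversed is revol. Read the word backwards and shift each letter +12.
Undoing it on qdafe: shift back: q−12=e, d−12=r, a−12=o, f−12=t, e−12=s → erots; then reverse → store.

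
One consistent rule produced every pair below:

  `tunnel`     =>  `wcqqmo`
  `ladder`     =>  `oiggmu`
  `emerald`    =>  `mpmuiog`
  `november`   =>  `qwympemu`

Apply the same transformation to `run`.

The shift depends on letter class: consonant t→w is +3, but vowel u→c is +8. Two shifts are in play — +8 for a/e/i/o/u, +3 for every other letter.
Applying it to run: r(cons)+3=u, u(vowel)+8=c, n(cons)+3=q.

ucq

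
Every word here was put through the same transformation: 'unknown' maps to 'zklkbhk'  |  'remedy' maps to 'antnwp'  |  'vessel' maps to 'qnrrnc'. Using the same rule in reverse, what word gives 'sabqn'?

prove

u(20)→z(25) and n(13)→k(10) fit y≡17x+23 (mod 26); the inverse of 17 mod 26 is 23. This is an affine cipher: with a=0,…,z=25, each position x becomes (17x+23) mod 26.
Undoing it on sabqn: s(18)→23·(18−23)≡15=p; a(0)→23·(0−23)≡17=r; b(1)→23·(1−23)≡14=o; q(16)→23·(16−23)≡21=v; n(13)→23·(13−23)≡4=e (all mod 26).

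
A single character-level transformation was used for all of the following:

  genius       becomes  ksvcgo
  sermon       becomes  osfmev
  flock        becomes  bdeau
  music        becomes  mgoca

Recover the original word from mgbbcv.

muffin

g(6)→k(10) and e(4)→s(18) fit y≡9x+8 (mod 26); the inverse of 9 mod 26 is 3. Treating letters as 0–25, the rule is x ↦ 9x + 8 (mod 26).
Undoing it on mgbbcv: m(12)→3·(12−8)≡12=m; g(6)→3·(6−8)≡20=u; b(1)→3·(1−8)≡5=f; b(1)→3·(1−8)≡5=f; c(2)→3·(2−8)≡8=i; v(21)→3·(21−8)≡13=n (all mod 26).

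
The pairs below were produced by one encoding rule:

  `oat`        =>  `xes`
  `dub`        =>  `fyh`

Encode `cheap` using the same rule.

teilg

The output letters match the input read backwards, each shifted +4: oat reversed is tao. Read the word backwards and shift each letter +4.
On cheap: reverse → paehc; then shift: p+4=t, a+4=e, e+4=i, h+4=l, c+4=g.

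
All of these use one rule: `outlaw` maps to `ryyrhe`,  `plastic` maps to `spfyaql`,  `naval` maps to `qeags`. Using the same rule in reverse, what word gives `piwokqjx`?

meridian

Letter i (0-indexed) is shifted by i+3, so successive shifts are 3, 4, 5, ….
Decoding piwokqjx: p−3=m, i−4=e, w−5=r, o−6=i, k−7=d, q−8=i, j−9=a, x−10=n.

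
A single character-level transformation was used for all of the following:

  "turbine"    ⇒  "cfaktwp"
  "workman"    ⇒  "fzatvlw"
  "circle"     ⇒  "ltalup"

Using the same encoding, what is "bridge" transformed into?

The shift depends on letter class: consonant t→c is +9, but vowel u→f is +11. The rule splits by letter class: vowels +11, consonants +9.
On bridge: b(cons)+9=k, r(cons)+9=a, i(vowel)+11=t, d(cons)+9=m, g(cons)+9=p, e(vowel)+11=p.

katmpp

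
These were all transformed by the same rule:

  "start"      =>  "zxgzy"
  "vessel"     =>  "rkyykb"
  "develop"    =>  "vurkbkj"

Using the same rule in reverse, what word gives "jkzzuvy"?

Two steps: reverse the string, then apply a Caesar shift of +6.
Undoing it on jkzzuvy: shift back: j−6=d, k−6=e, z−6=t, z−6=t, u−6=o, v−6=p, y−6=s → dettops; then reverse → spotted.

spotted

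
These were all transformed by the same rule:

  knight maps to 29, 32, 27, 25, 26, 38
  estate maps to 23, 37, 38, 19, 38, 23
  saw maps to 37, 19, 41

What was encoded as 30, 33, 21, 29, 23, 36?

locker

Each letter is replaced by its alphabet position (a=1..z=26) + 18.
Reversing it on 30, 33, 21, 29, 23, 36: 30→(30−18)÷1=12=l, 33→(33−18)÷1=15=o, 21→(21−18)÷1=3=c, 29→(29−18)÷1=11=k, 23→(23−18)÷1=5=e, 36→(36−18)÷1=18=r.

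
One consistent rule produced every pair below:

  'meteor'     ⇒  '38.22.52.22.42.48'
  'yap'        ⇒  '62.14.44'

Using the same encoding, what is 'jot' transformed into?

32.42.52

m(#13)→38 and e(#5)→22: differences scale by 2, so n = 2·pos + 12. The formula is n = 2×(alphabet index, a=1) + 12.
Applying it to jot: j=10→32, o=15→42, t=20→52.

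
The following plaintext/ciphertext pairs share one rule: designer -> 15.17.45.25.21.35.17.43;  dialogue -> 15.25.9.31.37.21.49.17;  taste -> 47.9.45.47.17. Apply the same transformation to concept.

13.37.35.13.17.39.47

d(#4)→15 and e(#5)→17: differences scale by 2, so n = 2·pos + 7. The formula is n = 2×(alphabet index, a=1) + 7.
On concept: c=3→13, o=15→37, n=14→35, c=3→13, e=5→17, p=16→39, t=20→47.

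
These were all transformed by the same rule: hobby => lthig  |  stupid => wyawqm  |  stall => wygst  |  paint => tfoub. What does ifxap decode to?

In hobby: h→l is +4, o→t is +5, b→h is +6, b→i is +7 — the shift increases by 1 each position. Letter i (0-indexed) is shifted by i+4, so successive shifts are 4, 5, 6, ….
Decoding ifxap: i−4=e, f−5=a, x−6=r, a−7=t, p−8=h.

earth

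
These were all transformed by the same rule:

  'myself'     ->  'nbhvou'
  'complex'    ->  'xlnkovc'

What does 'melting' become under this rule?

nvogrmt

Each pair mirrors across the alphabet (m↔n, y↔b, s↔h): positions sum to 25. Letters are reflected about the middle of the alphabet (position → 25−position): Atbash.
On melting: m↔n, e↔v, l↔o, t↔g, i↔r, n↔m, g↔t.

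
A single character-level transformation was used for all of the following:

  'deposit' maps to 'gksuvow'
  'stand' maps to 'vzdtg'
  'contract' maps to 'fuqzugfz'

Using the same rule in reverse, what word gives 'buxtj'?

Shifts by position in deposit: pos 0: d→g (+3), pos 1: e→k (+6), pos 2: p→s (+3), pos 3: o→u (+6) — repeating every 2. The shifts repeat in a cycle of length 2: positions 0,1,… shift by +3, +6, then the pattern repeats.
Decoding buxtj: b−3=y, u−6=o, x−3=u, t−6=n, j−3=g.

young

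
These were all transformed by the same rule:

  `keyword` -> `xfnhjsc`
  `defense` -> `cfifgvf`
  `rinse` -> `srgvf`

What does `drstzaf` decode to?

miracle

k(10)→x(23) and e(4)→f(5) fit y≡3x+19 (mod 26); the inverse of 3 mod 26 is 9. Each letter's alphabet position (a=0..z=25) is mapped through 3·x+19 mod 26 — an affine cipher.
Undoing it on drstzaf: d(3)→9·(3−19)≡12=m; r(17)→9·(17−19)≡8=i; s(18)→9·(18−19)≡17=r; t(19)→9·(19−19)≡0=a; z(25)→9·(25−19)≡2=c; a(0)→9·(0−19)≡11=l; f(5)→9·(5−19)≡4=e (all mod 26).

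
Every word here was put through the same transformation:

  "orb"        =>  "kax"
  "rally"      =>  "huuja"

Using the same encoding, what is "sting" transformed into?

The word is reversed, then every letter is shifted forward by 9.
For sting: reverse → gnits; then shift: g+9=p, n+9=w, i+9=r, t+9=c, s+9=b.

pwrcb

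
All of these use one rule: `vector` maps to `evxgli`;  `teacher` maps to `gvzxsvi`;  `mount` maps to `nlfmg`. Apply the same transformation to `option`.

lkgrlm

Each pair mirrors across the alphabet (v↔e, e↔v, c↔x): positions sum to 25. Letters are reflected about the middle of the alphabet (position → 25−position): Atbash.
For option: o↔l, p↔k, t↔g, i↔r, o↔l, n↔m.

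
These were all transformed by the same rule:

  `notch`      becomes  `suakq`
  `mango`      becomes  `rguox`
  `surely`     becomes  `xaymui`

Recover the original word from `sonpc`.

night

In notch: n→s is +5, o→u is +6, t→a is +7, c→k is +8 — the shift increases by 1 each position. Each letter shifts forward by (position + 5), i.e. 5, 6, 7, … — the shift grows by one for each successive letter.
Decoding sonpc: s−5=n, o−6=i, n−7=g, p−8=h, c−9=t.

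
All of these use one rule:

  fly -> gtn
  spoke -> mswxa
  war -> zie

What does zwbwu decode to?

motor

The output letters match the input read backwards, each shifted +8: fly reversed is ylf. Read the word backwards and shift each letter +8.
Reversing it on zwbwu: shift back: z−8=r, w−8=o, b−8=t, w−8=o, u−8=m → rotom; then reverse → motor.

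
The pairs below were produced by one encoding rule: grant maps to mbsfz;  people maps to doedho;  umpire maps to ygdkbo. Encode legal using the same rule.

homsh

g(6)→m(12) and r(17)→b(1) fit y≡25x+18 (mod 26); the inverse of 25 mod 26 is 25. Treating letters as 0–25, the rule is x ↦ 25x + 18 (mod 26).
Applying it to legal: l(11)→25·11+18≡7=h; e(4)→25·4+18≡14=o; g(6)→25·6+18≡12=m; a(0)→25·0+18≡18=s; l(11)→25·11+18≡7=h (all mod 26).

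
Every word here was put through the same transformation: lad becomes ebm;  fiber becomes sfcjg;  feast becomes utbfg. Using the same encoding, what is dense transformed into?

Read the word backwards and shift each letter +1.
For dense: reverse → esned; then shift: e+1=f, s+1=t, n+1=o, e+1=f, d+1=e.

ftofe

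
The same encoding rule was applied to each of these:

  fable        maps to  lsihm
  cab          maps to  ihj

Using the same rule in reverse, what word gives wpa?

tip

Two steps: reverse the string, then apply a Caesar shift of +7.
Decoding wpa: shift back: w−7=p, p−7=i, a−7=t → pit; then reverse → tip.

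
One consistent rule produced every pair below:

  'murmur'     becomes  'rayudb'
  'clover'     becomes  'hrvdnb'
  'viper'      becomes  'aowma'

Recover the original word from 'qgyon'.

In murmur: m→r is +5, u→a is +6, r→y is +7, m→u is +8 — the shift increases by 1 each position. Letter i (0-indexed) is shifted by i+5, so successive shifts are 5, 6, 7, ….
Reversing it on qgyon: q−5=l, g−6=a, y−7=r, o−8=g, n−9=e.

large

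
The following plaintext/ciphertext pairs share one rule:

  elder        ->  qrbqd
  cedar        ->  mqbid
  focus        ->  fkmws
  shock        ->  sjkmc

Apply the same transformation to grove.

This is an affine cipher: with a=0,…,z=25, each position x becomes (15x+8) mod 26.
For grove: g(6)→15·6+8≡20=u; r(17)→15·17+8≡3=d; o(14)→15·14+8≡10=k; v(21)→15·21+8≡11=l; e(4)→15·4+8≡16=q (all mod 26).

udklq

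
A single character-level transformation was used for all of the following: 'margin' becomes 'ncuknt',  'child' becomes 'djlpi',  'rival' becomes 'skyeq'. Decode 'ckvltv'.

bishop

Letter i (0-indexed) is shifted by i+1, so successive shifts are 1, 2, 3, ….
Reversing it on ckvltv: c−1=b, k−2=i, v−3=s, l−4=h, t−5=o, v−6=p.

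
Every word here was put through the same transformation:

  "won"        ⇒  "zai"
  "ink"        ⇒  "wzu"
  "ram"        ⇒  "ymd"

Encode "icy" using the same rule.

kou

The word is reversed, then every letter is shifted forward by 12.
For icy: reverse → yci; then shift: y+12=k, c+12=o, i+12=u.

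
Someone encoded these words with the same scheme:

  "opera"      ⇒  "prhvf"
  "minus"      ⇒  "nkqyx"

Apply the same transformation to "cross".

In opera: o→p is +1, p→r is +2, e→h is +3, r→v is +4 — the shift increases by 1 each position. Letter i (0-indexed) is shifted by i+1, so successive shifts are 1, 2, 3, ….
Applying it to cross: c+1=d, r+2=t, o+3=r, s+4=w, s+5=x.

dtrwx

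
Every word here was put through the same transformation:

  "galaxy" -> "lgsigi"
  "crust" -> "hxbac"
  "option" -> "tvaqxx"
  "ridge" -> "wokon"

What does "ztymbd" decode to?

In galaxy: g→l is +5, a→g is +6, l→s is +7, a→i is +8 — the shift increases by 1 each position. Letter i (0-indexed) is shifted by i+5, so successive shifts are 5, 6, 7, ….
Undoing it on ztymbd: z−5=u, t−6=n, y−7=r, m−8=e, b−9=s, d−10=t.

unrest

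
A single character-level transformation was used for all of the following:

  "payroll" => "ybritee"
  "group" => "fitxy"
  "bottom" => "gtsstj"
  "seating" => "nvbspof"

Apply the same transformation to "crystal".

p(15)→y(24) and a(0)→b(1) fit y≡5x+1 (mod 26); the inverse of 5 mod 26 is 21. Each letter's alphabet position (a=0..z=25) is mapped through 5·x+1 mod 26 — an affine cipher.
Applying it to crystal: c(2)→5·2+1≡11=l; r(17)→5·17+1≡8=i; y(24)→5·24+1≡17=r; s(18)→5·18+1≡13=n; t(19)→5·19+1≡18=s; a(0)→5·0+1≡1=b; l(11)→5·11+1≡4=e (all mod 26).

lirnsbe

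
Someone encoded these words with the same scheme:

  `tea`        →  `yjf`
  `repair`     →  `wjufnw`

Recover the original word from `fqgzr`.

album

Compare letters: t→y is +5, e→j is +5, a→f is +5 — a constant shift. Each letter is shifted forward by 5 in the alphabet (a Caesar shift of +5).
Decoding fqgzr: f−5=a, q−5=l, g−5=b, z−5=u, r−5=m.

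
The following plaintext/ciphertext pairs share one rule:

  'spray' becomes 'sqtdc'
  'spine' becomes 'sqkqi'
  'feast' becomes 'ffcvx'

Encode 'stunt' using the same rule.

suwqx

In spray: s→s is +0, p→q is +1, r→t is +2, a→d is +3 — the shift increases by 1 each position. Letter i (0-indexed) is shifted by i+0, so successive shifts are 0, 1, 2, ….
On stunt: s+0=s, t+1=u, u+2=w, n+3=q, t+4=x.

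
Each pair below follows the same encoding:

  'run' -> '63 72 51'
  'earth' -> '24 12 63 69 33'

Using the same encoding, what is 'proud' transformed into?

57 63 54 72 21

r(#18)→63 and u(#21)→72: differences scale by 3, so n = 3·pos + 9. With a=1..z=26, the number is 3·pos + 9.
On proud: p=16→57, r=18→63, o=15→54, u=21→72, d=4→21.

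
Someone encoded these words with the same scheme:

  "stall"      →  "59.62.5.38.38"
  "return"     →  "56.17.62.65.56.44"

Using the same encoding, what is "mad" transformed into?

s(#19)→59 and t(#20)→62: differences scale by 3, so n = 3·pos + 2. Each letter becomes 3×(its alphabet position, a=1..z=26) + 2.
For mad: m=13→41, a=1→5, d=4→14.

41.5.14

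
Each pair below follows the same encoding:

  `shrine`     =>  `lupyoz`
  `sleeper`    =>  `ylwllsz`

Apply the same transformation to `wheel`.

sllod

The output letters match the input read backwards, each shifted +7: shrine reversed is enirhs. The word is reversed, then every letter is shifted forward by 7.
On wheel: reverse → leehw; then shift: l+7=s, e+7=l, e+7=l, h+7=o, w+7=d.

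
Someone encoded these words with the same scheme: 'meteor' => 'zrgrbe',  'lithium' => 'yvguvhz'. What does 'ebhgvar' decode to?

Compare letters: m→z is +13, e→r is +13, t→g is +13 — a constant shift. It's a constant shift of +13 (ROT13).
Reversing it on ebhgvar: e−13=r, b−13=o, h−13=u, g−13=t, v−13=i, a−13=n, r−13=e.

routine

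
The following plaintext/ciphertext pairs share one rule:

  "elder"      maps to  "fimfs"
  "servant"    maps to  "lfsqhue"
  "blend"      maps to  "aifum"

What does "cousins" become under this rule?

e(4)→f(5) and l(11)→i(8) fit y≡19x+7 (mod 26); the inverse of 19 mod 26 is 11. Treating letters as 0–25, the rule is x ↦ 19x + 7 (mod 26).
For cousins: c(2)→19·2+7≡19=t; o(14)→19·14+7≡13=n; u(20)→19·20+7≡23=x; s(18)→19·18+7≡11=l; i(8)→19·8+7≡3=d; n(13)→19·13+7≡20=u; s(18)→19·18+7≡11=l (all mod 26).

tnxldul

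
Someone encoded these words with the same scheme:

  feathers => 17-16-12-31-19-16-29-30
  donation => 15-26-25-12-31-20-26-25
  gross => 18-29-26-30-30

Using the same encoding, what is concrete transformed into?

The number is (letter's place in the alphabet, a=1) + 11.
On concrete: c=3→14, o=15→26, n=14→25, c=3→14, r=18→29, e=5→16, t=20→31, e=5→16.

14-26-25-14-29-16-31-16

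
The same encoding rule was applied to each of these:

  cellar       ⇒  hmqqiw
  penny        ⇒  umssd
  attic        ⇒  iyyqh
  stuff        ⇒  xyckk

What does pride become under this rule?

The shift depends on letter class: consonant c→h is +5, but vowel e→m is +8. The rule splits by letter class: vowels +8, consonants +5.
For pride: p(cons)+5=u, r(cons)+5=w, i(vowel)+8=q, d(cons)+5=i, e(vowel)+8=m.

uwqim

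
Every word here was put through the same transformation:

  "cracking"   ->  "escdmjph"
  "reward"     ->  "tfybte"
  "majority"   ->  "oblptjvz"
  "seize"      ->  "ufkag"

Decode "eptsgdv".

A repeating key of period 2 is used — shifts +2, +1 over and over.
Decoding eptsgdv: e−2=c, p−1=o, t−2=r, s−1=r, g−2=e, d−1=c, v−2=t.

correct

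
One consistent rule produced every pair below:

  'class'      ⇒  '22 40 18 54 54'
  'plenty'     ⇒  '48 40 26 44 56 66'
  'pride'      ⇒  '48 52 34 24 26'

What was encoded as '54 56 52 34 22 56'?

strict

The formula is n = 2×(alphabet index, a=1) + 16.
Reversing it on 54 56 52 34 22 56: 54→(54−16)÷2=19=s, 56→(56−16)÷2=20=t, 52→(52−16)÷2=18=r, 34→(34−16)÷2=9=i, 22→(22−16)÷2=3=c, 56→(56−16)÷2=20=t.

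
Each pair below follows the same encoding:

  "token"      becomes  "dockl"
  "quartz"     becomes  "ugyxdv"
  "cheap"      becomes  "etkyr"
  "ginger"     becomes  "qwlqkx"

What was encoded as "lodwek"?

notice

t(19)→d(3) and o(14)→o(14) fit y≡3x+24 (mod 26); the inverse of 3 mod 26 is 9. This is an affine cipher: with a=0,…,z=25, each position x becomes (3x+24) mod 26.
Reversing it on lodwek: l(11)→9·(11−24)≡13=n; o(14)→9·(14−24)≡14=o; d(3)→9·(3−24)≡19=t; w(22)→9·(22−24)≡8=i; e(4)→9·(4−24)≡2=c; k(10)→9·(10−24)≡4=e (all mod 26).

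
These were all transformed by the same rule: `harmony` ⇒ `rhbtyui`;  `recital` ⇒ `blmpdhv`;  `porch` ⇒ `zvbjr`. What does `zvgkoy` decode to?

powder

Shifts by position in harmony: pos 0: h→r (+10), pos 1: a→h (+7), pos 2: r→b (+10), pos 3: m→t (+7) — repeating every 2. It's a Vigenère-style cipher with numeric key [10,7]: position i shifts by key[i mod 2].
Decoding zvgkoy: z−10=p, v−7=o, g−10=w, k−7=d, o−10=e, y−7=r.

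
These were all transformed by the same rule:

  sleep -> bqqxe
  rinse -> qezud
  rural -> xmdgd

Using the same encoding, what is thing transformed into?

The output letters match the input read backwards, each shifted +12: sleep reversed is peels. Two steps: reverse the string, then apply a Caesar shift of +12.
For thing: reverse → gniht; then shift: g+12=s, n+12=z, i+12=u, h+12=t, t+12=f.

szutf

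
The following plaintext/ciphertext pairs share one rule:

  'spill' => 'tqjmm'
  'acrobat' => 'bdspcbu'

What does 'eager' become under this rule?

fbhfs

Compare letters: s→t is +1, p→q is +1, i→j is +1 — a constant shift. Each letter is shifted forward by 1 in the alphabet (a Caesar shift of +1).
For eager: e+1=f, a+1=b, g+1=h, e+1=f, r+1=s.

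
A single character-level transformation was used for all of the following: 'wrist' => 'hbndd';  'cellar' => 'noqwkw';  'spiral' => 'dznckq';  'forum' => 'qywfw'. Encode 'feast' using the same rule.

Shifts by position in wrist: pos 0: w→h (+11), pos 1: r→b (+10), pos 2: i→n (+5), pos 3: s→d (+11), pos 4: t→d (+10) — repeating every 3. The shifts repeat in a cycle of length 3: positions 0,1,… shift by +11, +10, +5, then the pattern repeats.
On feast: f+11=q, e+10=o, a+5=f, s+11=d, t+10=d.

qofdd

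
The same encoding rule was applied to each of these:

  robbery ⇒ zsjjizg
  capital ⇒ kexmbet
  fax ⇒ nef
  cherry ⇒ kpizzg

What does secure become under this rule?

The shift depends on letter class: consonant r→z is +8, but vowel o→s is +4. The rule splits by letter class: vowels +4, consonants +8.
For secure: s(cons)+8=a, e(vowel)+4=i, c(cons)+8=k, u(vowel)+4=y, r(cons)+8=z, e(vowel)+4=i.

aikyzi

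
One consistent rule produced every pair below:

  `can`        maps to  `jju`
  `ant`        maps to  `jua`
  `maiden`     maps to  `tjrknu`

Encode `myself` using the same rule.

The shift depends on letter class: consonant c→j is +7, but vowel a→j is +9. Two shifts are in play — +9 for a/e/i/o/u, +7 for every other letter.
On myself: m(cons)+7=t, y(cons)+7=f, s(cons)+7=z, e(vowel)+9=n, l(cons)+7=s, f(cons)+7=m.

tfznsm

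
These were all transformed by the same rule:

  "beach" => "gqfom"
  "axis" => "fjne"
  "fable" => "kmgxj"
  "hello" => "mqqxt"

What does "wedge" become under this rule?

bqisj

The shifts repeat in a cycle of length 2: positions 0,1,… shift by +5, +12, then the pattern repeats.
On wedge: w+5=b, e+12=q, d+5=i, g+12=s, e+5=j.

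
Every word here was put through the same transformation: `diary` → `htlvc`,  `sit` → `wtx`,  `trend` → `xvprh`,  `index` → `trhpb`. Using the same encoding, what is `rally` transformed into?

The shift depends on letter class: consonant d→h is +4, but vowel i→t is +11. The rule splits by letter class: vowels +11, consonants +4.
Applying it to rally: r(cons)+4=v, a(vowel)+11=l, l(cons)+4=p, l(cons)+4=p, y(cons)+4=c.

vlppc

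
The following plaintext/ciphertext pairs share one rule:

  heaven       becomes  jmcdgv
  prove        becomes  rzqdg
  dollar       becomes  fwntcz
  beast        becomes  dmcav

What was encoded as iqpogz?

Shifts by position in heaven: pos 0: h→j (+2), pos 1: e→m (+8), pos 2: a→c (+2), pos 3: v→d (+8) — repeating every 2. It's a Vigenère-style cipher with numeric key [2,8]: position i shifts by key[i mod 2].
Reversing it on iqpogz: i−2=g, q−8=i, p−2=n, o−8=g, g−2=e, z−8=r.

ginger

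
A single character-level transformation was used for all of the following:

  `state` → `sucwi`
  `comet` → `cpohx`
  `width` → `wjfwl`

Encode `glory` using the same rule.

gmquc

In state: s→s is +0, t→u is +1, a→c is +2, t→w is +3 — the shift increases by 1 each position. Letter i (0-indexed) is shifted by i+0, so successive shifts are 0, 1, 2, ….
Applying it to glory: g+0=g, l+1=m, o+2=q, r+3=u, y+4=c.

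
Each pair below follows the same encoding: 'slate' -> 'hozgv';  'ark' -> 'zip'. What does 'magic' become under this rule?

nztrx

Each pair mirrors across the alphabet (s↔h, l↔o, a↔z): positions sum to 25. Each letter is replaced by its mirror in the alphabet: a↔z, b↔y, c↔x, and so on (the Atbash cipher).
For magic: m↔n, a↔z, g↔t, i↔r, c↔x.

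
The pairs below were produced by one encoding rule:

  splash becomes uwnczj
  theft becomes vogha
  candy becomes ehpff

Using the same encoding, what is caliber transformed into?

ehnkigt

It's a Vigenère-style cipher with numeric key [2,7,2]: position i shifts by key[i mod 3].
For caliber: c+2=e, a+7=h, l+2=n, i+2=k, b+7=i, e+2=g, r+2=t.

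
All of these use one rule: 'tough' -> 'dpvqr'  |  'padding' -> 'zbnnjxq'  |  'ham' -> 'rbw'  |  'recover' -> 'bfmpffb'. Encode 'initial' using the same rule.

The shift depends on letter class: consonant t→d is +10, but vowel o→p is +1. Two shifts are in play — +1 for a/e/i/o/u, +10 for every other letter.
For initial: i(vowel)+1=j, n(cons)+10=x, i(vowel)+1=j, t(cons)+10=d, i(vowel)+1=j, a(vowel)+1=b, l(cons)+10=v.

jxjdjbv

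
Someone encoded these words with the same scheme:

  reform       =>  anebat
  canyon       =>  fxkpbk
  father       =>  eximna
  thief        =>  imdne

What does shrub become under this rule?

rmazo

This is an affine cipher: with a=0,…,z=25, each position x becomes (17x+23) mod 26.
On shrub: s(18)→17·18+23≡17=r; h(7)→17·7+23≡12=m; r(17)→17·17+23≡0=a; u(20)→17·20+23≡25=z; b(1)→17·1+23≡14=o (all mod 26).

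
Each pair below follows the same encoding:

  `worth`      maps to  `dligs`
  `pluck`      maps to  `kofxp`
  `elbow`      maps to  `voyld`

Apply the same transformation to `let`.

ovg

Each pair mirrors across the alphabet (w↔d, o↔l, r↔i): positions sum to 25. This is the alphabet-reversal cipher (Atbash): a becomes z, b becomes y, etc.
Applying it to let: l↔o, e↔v, t↔g.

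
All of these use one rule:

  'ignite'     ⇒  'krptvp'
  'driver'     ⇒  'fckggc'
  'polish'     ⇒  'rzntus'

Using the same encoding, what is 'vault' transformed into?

xlwwv

It's a Vigenère-style cipher with numeric key [2,11]: position i shifts by key[i mod 2].
Applying it to vault: v+2=x, a+11=l, u+2=w, l+11=w, t+2=v.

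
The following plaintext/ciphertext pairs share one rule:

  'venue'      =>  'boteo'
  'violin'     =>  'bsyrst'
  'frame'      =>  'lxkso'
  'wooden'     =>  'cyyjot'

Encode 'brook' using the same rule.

hxyyq

The shift depends on letter class: consonant v→b is +6, but vowel e→o is +10. Two shifts are in play — +10 for a/e/i/o/u, +6 for every other letter.
Applying it to brook: b(cons)+6=h, r(cons)+6=x, o(vowel)+10=y, o(vowel)+10=y, k(cons)+6=q.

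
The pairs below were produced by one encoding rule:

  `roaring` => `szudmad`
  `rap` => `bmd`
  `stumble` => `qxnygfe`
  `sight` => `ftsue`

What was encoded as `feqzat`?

The word is reversed, then every letter is shifted forward by 12.
Undoing it on feqzat: shift back: f−12=t, e−12=s, q−12=e, z−12=n, a−12=o, t−12=h → tsenoh; then reverse → honest.

honest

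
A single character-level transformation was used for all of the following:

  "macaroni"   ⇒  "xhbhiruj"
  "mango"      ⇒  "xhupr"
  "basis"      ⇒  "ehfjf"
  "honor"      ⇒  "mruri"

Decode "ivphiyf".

m(12)→x(23) and a(0)→h(7) fit y≡23x+7 (mod 26); the inverse of 23 mod 26 is 17. This is an affine cipher: with a=0,…,z=25, each position x becomes (23x+7) mod 26.
Undoing it on ivphiyf: i(8)→17·(8−7)≡17=r; v(21)→17·(21−7)≡4=e; p(15)→17·(15−7)≡6=g; h(7)→17·(7−7)≡0=a; i(8)→17·(8−7)≡17=r; y(24)→17·(24−7)≡3=d; f(5)→17·(5−7)≡18=s (all mod 26).

regards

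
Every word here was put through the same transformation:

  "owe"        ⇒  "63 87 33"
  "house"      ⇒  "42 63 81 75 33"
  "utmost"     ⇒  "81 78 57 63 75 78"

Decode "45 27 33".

ice

With a=1..z=26, the number is 3·pos + 18.
Decoding 45 27 33: 45→(45−18)÷3=9=i, 27→(27−18)÷3=3=c, 33→(33−18)÷3=5=e.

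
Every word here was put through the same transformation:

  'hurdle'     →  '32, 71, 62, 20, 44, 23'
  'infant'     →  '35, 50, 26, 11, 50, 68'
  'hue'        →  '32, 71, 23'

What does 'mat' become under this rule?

47, 11, 68

h(#8)→32 and u(#21)→71: differences scale by 3, so n = 3·pos + 8. Each letter becomes 3×(its alphabet position, a=1..z=26) + 8.
Applying it to mat: m=13→47, a=1→11, t=20→68.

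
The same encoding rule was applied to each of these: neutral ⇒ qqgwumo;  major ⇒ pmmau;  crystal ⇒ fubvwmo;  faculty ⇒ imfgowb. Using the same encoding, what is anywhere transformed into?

mqbzkquq

Vowels shift forward by 12 and consonants shift forward by 3.
For anywhere: a(vowel)+12=m, n(cons)+3=q, y(cons)+3=b, w(cons)+3=z, h(cons)+3=k, e(vowel)+12=q, r(cons)+3=u, e(vowel)+12=q.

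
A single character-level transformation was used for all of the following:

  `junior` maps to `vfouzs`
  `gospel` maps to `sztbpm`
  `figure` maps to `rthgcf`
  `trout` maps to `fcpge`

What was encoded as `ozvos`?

couch

Shifts by position in junior: pos 0: j→v (+12), pos 1: u→f (+11), pos 2: n→o (+1), pos 3: i→u (+12), pos 4: o→z (+11), pos 5: r→s (+1) — repeating every 3. A repeating key of period 3 is used — shifts +12, +11, +1 over and over.
Undoing it on ozvos: o−12=c, z−11=o, v−1=u, o−12=c, s−11=h.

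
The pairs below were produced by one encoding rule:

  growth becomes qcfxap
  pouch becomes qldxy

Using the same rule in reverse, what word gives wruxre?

violin

The output letters match the input read backwards, each shifted +9: growth reversed is htworg. The word is reversed, then every letter is shifted forward by 9.
Decoding wruxre: shift back: w−9=n, r−9=i, u−9=l, x−9=o, r−9=i, e−9=v → niloiv; then reverse → violin.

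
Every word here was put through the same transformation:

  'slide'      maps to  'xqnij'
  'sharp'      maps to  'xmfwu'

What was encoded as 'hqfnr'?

claim

Compare letters: s→x is +5, l→q is +5, i→n is +5 — a constant shift. It's a constant shift of +5 (ROT5).
Decoding hqfnr: h−5=c, q−5=l, f−5=a, n−5=i, r−5=m.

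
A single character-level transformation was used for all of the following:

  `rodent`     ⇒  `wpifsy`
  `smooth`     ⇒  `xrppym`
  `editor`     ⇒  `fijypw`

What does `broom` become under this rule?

The shift depends on letter class: consonant r→w is +5, but vowel o→p is +1. Two shifts are in play — +1 for a/e/i/o/u, +5 for every other letter.
Applying it to broom: b(cons)+5=g, r(cons)+5=w, o(vowel)+1=p, o(vowel)+1=p, m(cons)+5=r.

gwppr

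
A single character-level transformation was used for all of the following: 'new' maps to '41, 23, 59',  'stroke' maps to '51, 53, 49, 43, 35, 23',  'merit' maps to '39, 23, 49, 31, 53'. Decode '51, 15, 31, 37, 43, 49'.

sailor

n(#14)→41 and e(#5)→23: differences scale by 2, so n = 2·pos + 13. With a=1..z=26, the number is 2·pos + 13.
Reversing it on 51, 15, 31, 37, 43, 49: 51→(51−13)÷2=19=s, 15→(15−13)÷2=1=a, 31→(31−13)÷2=9=i, 37→(37−13)÷2=12=l, 43→(43−13)÷2=15=o, 49→(49−13)÷2=18=r.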